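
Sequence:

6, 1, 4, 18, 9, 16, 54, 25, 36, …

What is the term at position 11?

Reading positions in blocks of 3 reveals the pattern ABB — 2 tracks woven together.
Stream A: 6, 18, 54. A geometric progression (common ratio 3).
Stream B: 1, 4, 9, 16, 25, 36. Consecutive squares n² from n = 1.
Term 11 comes from stream B (its 7th entry): 49.

49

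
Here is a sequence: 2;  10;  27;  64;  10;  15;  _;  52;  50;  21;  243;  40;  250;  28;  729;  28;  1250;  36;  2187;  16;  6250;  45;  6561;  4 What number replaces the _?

Read the sequence 4 terms at a time; column i is its own pattern.
Track A = 2, 10, 50, 250, 1250, 6250: a geometric progression (common ratio 5).
Track B = 10, 15, 21, 28, 36, 45: the triangular numbers T_4, T_5, ….
Track C = 27, ?, 243, 729, 2187, 6561: successive powers of 3.
Track D = 64, 52, 40, 28, 16, 4: linear: a_n = 76 − 12·n.
So the missing entry in track C is 81.

81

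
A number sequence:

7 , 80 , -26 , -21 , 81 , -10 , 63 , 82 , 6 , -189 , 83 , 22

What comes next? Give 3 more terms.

567, 84, 38

Split by position mod 3 into 3 tracks.
Stream A: 7, -21, 63, -189 — geometric, ×-3 each step.
Stream B: 80, 81, 82, 83 — arithmetic, step +1.
Stream C: -26, -10, 6, 22 — adding 16 each time.
Term 13 comes from stream A (its 5th entry): 567.
The 14th slot belongs to stream B; its 5th term is 84.
Term 15 comes from stream C (its 5th entry): 38.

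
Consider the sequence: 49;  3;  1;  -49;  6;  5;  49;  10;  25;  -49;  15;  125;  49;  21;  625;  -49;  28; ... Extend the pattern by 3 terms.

3125, 49, 36

Read the sequence 3 terms at a time; column i is its own pattern.
Track A: 49, -49, 49, -49, 49, -49 — alternating ±49.
Track B: 3, 6, 10, 15, 21, 28 — the triangular numbers T_2, T_3, ….
Track C: 1, 5, 25, 125, 625 — powers of 5.
The 18th slot belongs to track C; its 6th term is 3125.
The 19th slot belongs to track A; its 7th term is 49.
Position 20 → track B, term 7 = 36.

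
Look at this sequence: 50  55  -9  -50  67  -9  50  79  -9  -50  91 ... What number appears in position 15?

Split by position mod 3 into 3 tracks.
Track A: 50, -50, 50, -50. The oscillation 50·(−1)^(n+1).
Track B: 55, 67, 79, 91. Linear: a_n = 43 + 12·n.
Track C: -9, -9, -9. Constant -9.
Position 15 → track C, term 5 = -9.

-9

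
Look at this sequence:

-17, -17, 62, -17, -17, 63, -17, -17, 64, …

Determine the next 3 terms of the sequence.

Reading positions in blocks of 3 reveals the pattern AAB — 2 tracks woven together.
Track A is -17, -17, -17, -17, -17, -17, which is always -17.
Track B is 62, 63, 64, which is arithmetic with common difference +1.
Term 10 comes from track A (its 7th entry): -17.
Position 11 falls in track A as its term 8, giving -17.
The 12th slot belongs to track B; its 4th term is 65.

-17, -17, 65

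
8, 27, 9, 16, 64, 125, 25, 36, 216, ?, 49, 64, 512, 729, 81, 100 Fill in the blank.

The slot pattern repeats as AABB (period 4), so there are 2 interleaved tracks.
Track A is 8, 27, 64, 125, 216, ?, 512, 729, which is consecutive cubes n³ from n = 2.
Track B is 9, 16, 25, 36, 49, 64, 81, 100, which is consecutive squares n² from n = 3.
So the missing entry in track A is 343.

343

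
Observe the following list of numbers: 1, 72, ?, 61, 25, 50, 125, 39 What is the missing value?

5

Split by position mod 2 into 2 tracks.
Track A is 1, ?, 25, 125, which is powers 5^0, 5^1, 5^2, ….
Track B is 72, 61, 50, 39, which is arithmetic with common difference −11.
So the missing entry in track A is 5.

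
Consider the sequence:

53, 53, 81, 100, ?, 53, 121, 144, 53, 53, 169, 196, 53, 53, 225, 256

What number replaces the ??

Reading positions in blocks of 4 reveals the pattern AABB — 2 tracks woven together.
Stream A = 53, 53, ?, 53, 53, 53, 53, 53: always 53.
Stream B = 81, 100, 121, 144, 169, 196, 225, 256: perfect squares starting at 9².
The gap is stream A's term 3; the rule gives 53.

53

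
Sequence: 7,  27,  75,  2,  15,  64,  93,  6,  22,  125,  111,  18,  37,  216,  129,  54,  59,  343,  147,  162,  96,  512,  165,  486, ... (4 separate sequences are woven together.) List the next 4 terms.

155, 729, 183, 1458

Taking every 4th term gives 4 separate tracks.
Track A = 7, 15, 22, 37, 59, 96: a Fibonacci-like recurrence a_n = a_{n-1} + a_{n-2}.
Track B = 27, 64, 125, 216, 343, 512: consecutive cubes n³ from n = 3.
Track C = 75, 93, 111, 129, 147, 165: linear: a_n = 57 + 18·n.
Track D = 2, 6, 18, 54, 162, 486: geometric with ratio 3.
Position 25 → track A, term 7 = 155.
Position 26 → track B, term 7 = 729.
Term 27 comes from track C (its 7th entry): 183.
The 28th slot belongs to track D; its 7th term is 1458.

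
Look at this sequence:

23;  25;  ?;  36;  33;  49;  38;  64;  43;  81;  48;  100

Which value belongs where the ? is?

28

Odd-indexed and even-indexed terms follow separate rules.
Track A = 23, ?, 33, 38, 43, 48: linear: a_n = 18 + 5·n.
Track B = 25, 36, 49, 64, 81, 100: the squares 5², 6², 7², ….
Track A's pattern makes the blank 28.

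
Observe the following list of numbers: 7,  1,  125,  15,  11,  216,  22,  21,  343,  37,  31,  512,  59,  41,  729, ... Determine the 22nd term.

Taking every 3rd term gives 3 separate tracks.
Track A = 7, 15, 22, 37, 59: a Fibonacci-like recurrence a_n = a_{n-1} + a_{n-2}.
Track B = 1, 11, 21, 31, 41: linear: a_n = -9 + 10·n.
Track C = 125, 216, 343, 512, 729: consecutive cubes n³ from n = 5.
Position 22 → track A, term 8 = 251.

251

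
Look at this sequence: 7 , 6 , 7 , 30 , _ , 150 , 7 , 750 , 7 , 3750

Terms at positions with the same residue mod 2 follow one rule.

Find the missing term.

Odd-indexed and even-indexed terms follow separate rules.
Track A: 7, 7, ?, 7, 7. The constant sequence 7.
Track B: 6, 30, 150, 750, 3750. Geometric, ×5 each step.
Filling track A at index 3 by its rule yields 7.

7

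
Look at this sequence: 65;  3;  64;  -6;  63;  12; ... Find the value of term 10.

The terms cycle through 2 interleaved subsequences.
Subsequence A: 65, 64, 63 (arithmetic with common difference −1).
Subsequence B: 3, -6, 12 (a geometric progression (common ratio -2)).
Term 10 comes from subsequence B (its 5th entry): 48.

48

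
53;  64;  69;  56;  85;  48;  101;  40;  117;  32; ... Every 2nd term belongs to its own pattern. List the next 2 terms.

Split by position mod 2 into 2 tracks.
Track A: 53, 69, 85, 101, 117 (arithmetic, step +16).
Track B: 64, 56, 48, 40, 32 (subtracting 8 each time).
Position 11 → track A, term 6 = 133.
Position 12 falls in track B as its term 6, giving 24.

133, 24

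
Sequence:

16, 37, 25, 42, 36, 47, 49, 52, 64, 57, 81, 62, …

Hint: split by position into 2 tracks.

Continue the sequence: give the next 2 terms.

100, 67

Positions 1, 3, 5, … form one subsequence and positions 2, 4, 6, … form another.
Track A: 16, 25, 36, 49, 64, 81 (consecutive squares n² from n = 4).
Track B: 37, 42, 47, 52, 57, 62 (arithmetic, step +5).
Position 13 → track A, term 7 = 100.
Position 14 → track B, term 7 = 67.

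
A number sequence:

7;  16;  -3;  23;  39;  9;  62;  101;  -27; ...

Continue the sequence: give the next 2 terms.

163, 264

Positions follow the repeating pattern AAB; grouping by letter gives 2 tracks.
Track A: 7, 16, 23, 39, 62, 101. Each term equals the sum of the previous two.
Track B: -3, 9, -27. Multiplying by -3 each time.
Position 10 falls in track A as its term 7, giving 163.
Position 11 → track A, term 8 = 264.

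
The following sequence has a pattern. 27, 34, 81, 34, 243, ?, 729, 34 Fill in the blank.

34

Positions 1, 3, 5, … form one subsequence and positions 2, 4, 6, … form another.
Track A: 27, 81, 243, 729 (powers 3^3, 3^4, 3^5, …).
Track B: 34, 34, ?, 34 (the constant sequence 34).
Track B's pattern makes the blank 34.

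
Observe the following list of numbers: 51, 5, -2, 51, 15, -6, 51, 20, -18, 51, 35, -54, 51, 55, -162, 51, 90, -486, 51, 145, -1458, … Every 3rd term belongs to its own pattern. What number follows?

51

Split by position mod 3 into 3 tracks.
Subsequence A: 51, 51, 51, 51, 51, 51, 51 — the constant sequence 51.
Subsequence B: 5, 15, 20, 35, 55, 90, 145 — each term equals the sum of the previous two.
Subsequence C: -2, -6, -18, -54, -162, -486, -1458 — geometric with ratio 3.
The 22nd slot belongs to subsequence A; its 8th term is 51.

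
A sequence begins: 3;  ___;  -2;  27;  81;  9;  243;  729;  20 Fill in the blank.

9

Reading positions in blocks of 3 reveals the pattern AAB — 2 tracks woven together.
Subsequence A: 3, ?, 27, 81, 243, 729 (successive powers of 3).
Subsequence B: -2, 9, 20 (adding 11 each time).
The gap is subsequence A's term 2; the rule gives 9.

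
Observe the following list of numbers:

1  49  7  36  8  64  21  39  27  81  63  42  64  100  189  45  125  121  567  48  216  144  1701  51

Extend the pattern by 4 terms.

Taking every 4th term gives 4 separate tracks.
Subsequence A is 1, 8, 27, 64, 125, 216, which is perfect cubes starting at 1³.
Subsequence B is 49, 64, 81, 100, 121, 144, which is perfect squares starting at 7².
Subsequence C is 7, 21, 63, 189, 567, 1701, which is geometric, ×3 each step.
Subsequence D is 36, 39, 42, 45, 48, 51, which is arithmetic with common difference +3.
Term 25 comes from subsequence A (its 7th entry): 343.
Term 26 comes from subsequence B (its 7th entry): 169.
Position 27 falls in subsequence C as its term 7, giving 5103.
Position 28 → subsequence D, term 7 = 54.

343, 169, 5103, 54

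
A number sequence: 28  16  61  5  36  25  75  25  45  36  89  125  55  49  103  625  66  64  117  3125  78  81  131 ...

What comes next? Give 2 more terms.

15625, 91

Taking every 4th term gives 4 separate tracks.
Track A is 28, 36, 45, 55, 66, 78, which is triangular numbers n(n+1)/2 for n = 7, 8, ….
Track B is 16, 25, 36, 49, 64, 81, which is perfect squares starting at 4².
Track C is 61, 75, 89, 103, 117, 131, which is adding 14 each time.
Track D is 5, 25, 125, 625, 3125, which is successive powers of 5.
The 24th slot belongs to track D; its 6th term is 15625.
Position 25 falls in track A as its term 7, giving 91.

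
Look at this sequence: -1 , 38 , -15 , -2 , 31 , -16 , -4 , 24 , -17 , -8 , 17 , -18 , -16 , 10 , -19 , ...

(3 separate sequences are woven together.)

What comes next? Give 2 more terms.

-32, 3

Split by position mod 3 into 3 tracks.
Subsequence A: -1, -2, -4, -8, -16 — multiplying by 2 each time.
Subsequence B: 38, 31, 24, 17, 10 — arithmetic with common difference −7.
Subsequence C: -15, -16, -17, -18, -19 — subtracting 1 each time.
Position 16 → subsequence A, term 6 = -32.
Position 17 → subsequence B, term 6 = 3.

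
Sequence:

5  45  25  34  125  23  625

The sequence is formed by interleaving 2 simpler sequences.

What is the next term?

The terms cycle through 2 interleaved subsequences.
Stream A: 5, 25, 125, 625 (powers 5^1, 5^2, 5^3, …).
Stream B: 45, 34, 23 (arithmetic with common difference −11).
Term 8 comes from stream B (its 4th entry): 12.

12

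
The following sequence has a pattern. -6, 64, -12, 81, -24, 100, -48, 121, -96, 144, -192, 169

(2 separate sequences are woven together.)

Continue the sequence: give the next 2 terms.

-384, 196

Odd-indexed and even-indexed terms follow separate rules.
Subsequence A: -6, -12, -24, -48, -96, -192. Geometric with ratio 2.
Subsequence B: 64, 81, 100, 121, 144, 169. Consecutive squares n² from n = 8.
Position 13 falls in subsequence A as its term 7, giving -384.
Position 14 falls in subsequence B as its term 7, giving 196.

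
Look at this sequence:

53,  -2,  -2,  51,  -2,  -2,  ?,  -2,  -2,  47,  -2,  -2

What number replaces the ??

Positions follow the repeating pattern ABB; grouping by letter gives 2 tracks.
Stream A: 53, 51, ?, 47 — arithmetic, step −2.
Stream B: -2, -2, -2, -2, -2, -2, -2, -2 — constant -2.
So the missing entry in stream A is 49.

49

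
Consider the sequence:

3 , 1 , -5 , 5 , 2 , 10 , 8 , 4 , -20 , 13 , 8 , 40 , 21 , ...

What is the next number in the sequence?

Taking every 3rd term gives 3 separate tracks.
Track A = 3, 5, 8, 13, 21: a Fibonacci-like recurrence a_n = a_{n-1} + a_{n-2}.
Track B = 1, 2, 4, 8: successive powers of 2.
Track C = -5, 10, -20, 40: multiplying by -2 each time.
The 14th slot belongs to track B; its 5th term is 16.

16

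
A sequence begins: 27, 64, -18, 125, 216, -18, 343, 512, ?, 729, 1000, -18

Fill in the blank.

The slot pattern repeats as AAB (period 3), so there are 2 interleaved tracks.
Subsequence A is 27, 64, 125, 216, 343, 512, 729, 1000, which is perfect cubes starting at 3³.
Subsequence B is -18, -18, ?, -18, which is the constant sequence -18.
The gap is subsequence B's term 3; the rule gives -18.

-18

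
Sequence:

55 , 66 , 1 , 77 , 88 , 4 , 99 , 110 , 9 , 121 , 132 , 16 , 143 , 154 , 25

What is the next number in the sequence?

The slot pattern repeats as AAB (period 3), so there are 2 interleaved tracks.
Stream A: 55, 66, 77, 88, 99, 110, 121, 132, 143, 154 (linear: a_n = 44 + 11·n).
Stream B: 1, 4, 9, 16, 25 (perfect squares starting at 1²).
Position 16 falls in stream A as its term 11, giving 165.

165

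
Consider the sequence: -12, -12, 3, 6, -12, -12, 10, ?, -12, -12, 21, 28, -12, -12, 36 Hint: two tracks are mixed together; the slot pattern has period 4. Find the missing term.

15

Reading positions in blocks of 4 reveals the pattern AABB — 2 tracks woven together.
Track A: -12, -12, -12, -12, -12, -12, -12, -12 — always -12.
Track B: 3, 6, 10, ?, 21, 28, 36 — triangular numbers n(n+1)/2 for n = 2, 3, ….
So the missing entry in track B is 15.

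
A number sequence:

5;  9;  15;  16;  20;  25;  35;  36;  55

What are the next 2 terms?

49, 90

Odd-indexed and even-indexed terms follow separate rules.
Stream A: 5, 15, 20, 35, 55 (a Fibonacci-like recurrence a_n = a_{n-1} + a_{n-2}).
Stream B: 9, 16, 25, 36 (the squares 3², 4², 5², …).
The 10th slot belongs to stream B; its 5th term is 49.
Position 11 falls in stream A as its term 6, giving 90.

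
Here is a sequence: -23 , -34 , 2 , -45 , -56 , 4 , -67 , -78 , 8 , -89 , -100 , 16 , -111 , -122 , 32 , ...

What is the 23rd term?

Positions follow the repeating pattern AAB; grouping by letter gives 2 tracks.
Track A: -23, -34, -45, -56, -67, -78, -89, -100, -111, -122. Arithmetic, step −11.
Track B: 2, 4, 8, 16, 32. A geometric progression (common ratio 2).
Term 23 comes from track A (its 16th entry): -188.

-188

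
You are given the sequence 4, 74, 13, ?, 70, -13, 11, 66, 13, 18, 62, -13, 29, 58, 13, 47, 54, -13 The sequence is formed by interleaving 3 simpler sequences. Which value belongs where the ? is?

Taking every 3rd term gives 3 separate tracks.
Subsequence A: 4, ?, 11, 18, 29, 47. A Fibonacci-like recurrence a_n = a_{n-1} + a_{n-2}.
Subsequence B: 74, 70, 66, 62, 58, 54. Linear: a_n = 78 − 4·n.
Subsequence C: 13, -13, 13, -13, 13, -13. The oscillation 13·(−1)^(n+1).
Subsequence A's pattern makes the blank 7.

7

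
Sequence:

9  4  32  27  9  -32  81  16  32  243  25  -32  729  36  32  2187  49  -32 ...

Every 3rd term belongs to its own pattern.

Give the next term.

Taking every 3rd term gives 3 separate tracks.
Stream A: 9, 27, 81, 243, 729, 2187 — successive powers of 3.
Stream B: 4, 9, 16, 25, 36, 49 — perfect squares starting at 2².
Stream C: 32, -32, 32, -32, 32, -32 — the oscillation 32·(−1)^(n+1).
Position 19 falls in stream A as its term 7, giving 6561.

6561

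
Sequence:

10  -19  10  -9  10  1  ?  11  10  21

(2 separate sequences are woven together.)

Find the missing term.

10

Positions 1, 3, 5, … form one subsequence and positions 2, 4, 6, … form another.
Subsequence A: 10, 10, 10, ?, 10. Always 10.
Subsequence B: -19, -9, 1, 11, 21. Arithmetic, step +10.
Filling subsequence A at index 4 by its rule yields 10.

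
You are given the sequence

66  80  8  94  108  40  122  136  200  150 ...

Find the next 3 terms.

Positions follow the repeating pattern AAB; grouping by letter gives 2 tracks.
Subsequence A: 66, 80, 94, 108, 122, 136, 150. Adding 14 each time.
Subsequence B: 8, 40, 200. A geometric progression (common ratio 5).
Position 11 → subsequence A, term 8 = 164.
The 12th slot belongs to subsequence B; its 4th term is 1000.
Position 13 → subsequence A, term 9 = 178.

164, 1000, 178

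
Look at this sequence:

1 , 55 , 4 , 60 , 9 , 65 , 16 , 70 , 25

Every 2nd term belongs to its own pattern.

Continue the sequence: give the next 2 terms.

Positions 1, 3, 5, … form one subsequence and positions 2, 4, 6, … form another.
Track A is 1, 4, 9, 16, 25, which is perfect squares starting at 1².
Track B is 55, 60, 65, 70, which is arithmetic, step +5.
Term 10 comes from track B (its 5th entry): 75.
Position 11 falls in track A as its term 6, giving 36.

75, 36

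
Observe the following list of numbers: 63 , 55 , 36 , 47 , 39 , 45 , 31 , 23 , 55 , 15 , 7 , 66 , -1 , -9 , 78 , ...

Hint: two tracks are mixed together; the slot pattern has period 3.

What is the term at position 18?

91

Reading positions in blocks of 3 reveals the pattern AAB — 2 tracks woven together.
Stream A: 63, 55, 47, 39, 31, 23, 15, 7, -1, -9. Subtracting 8 each time.
Stream B: 36, 45, 55, 66, 78. The triangular numbers T_8, T_9, ….
Position 18 falls in stream B as its term 6, giving 91.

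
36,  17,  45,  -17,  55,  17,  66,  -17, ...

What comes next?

78

Positions 1, 3, 5, … form one subsequence and positions 2, 4, 6, … form another.
Stream A: 36, 45, 55, 66 — the triangular numbers T_8, T_9, ….
Stream B: 17, -17, 17, -17 — oscillating between 17 and -17.
Term 9 comes from stream A (its 5th entry): 78.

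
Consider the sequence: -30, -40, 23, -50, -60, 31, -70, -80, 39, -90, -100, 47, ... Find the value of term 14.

-120

Reading positions in blocks of 3 reveals the pattern AAB — 2 tracks woven together.
Track A: -30, -40, -50, -60, -70, -80, -90, -100. Subtracting 10 each time.
Track B: 23, 31, 39, 47. Adding 8 each time.
Term 14 comes from track A (its 10th entry): -120.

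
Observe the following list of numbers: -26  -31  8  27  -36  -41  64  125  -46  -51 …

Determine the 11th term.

216

Positions follow the repeating pattern AABB; grouping by letter gives 2 tracks.
Subsequence A: -26, -31, -36, -41, -46, -51. Arithmetic with common difference −5.
Subsequence B: 8, 27, 64, 125. The cubes 2³, 3³, 4³, ….
The 11th slot belongs to subsequence B; its 5th term is 216.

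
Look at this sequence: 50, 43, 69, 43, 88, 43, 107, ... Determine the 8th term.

Split by position mod 2 into 2 tracks.
Track A = 50, 69, 88, 107: linear: a_n = 31 + 19·n.
Track B = 43, 43, 43: the constant sequence 43.
The 8th slot belongs to track B; its 4th term is 43.

43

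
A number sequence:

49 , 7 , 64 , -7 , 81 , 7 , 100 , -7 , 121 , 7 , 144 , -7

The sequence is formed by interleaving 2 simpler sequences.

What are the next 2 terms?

169, 7

The terms cycle through 2 interleaved subsequences.
Subsequence A: 49, 64, 81, 100, 121, 144. Consecutive squares n² from n = 7.
Subsequence B: 7, -7, 7, -7, 7, -7. Oscillating between 7 and -7.
Position 13 → subsequence A, term 7 = 169.
Term 14 comes from subsequence B (its 7th entry): 7.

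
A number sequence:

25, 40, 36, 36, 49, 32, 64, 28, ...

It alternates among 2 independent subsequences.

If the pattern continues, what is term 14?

16

Taking every 2nd term gives 2 separate tracks.
Track A: 25, 36, 49, 64 — the squares 5², 6², 7², ….
Track B: 40, 36, 32, 28 — subtracting 4 each time.
Term 14 comes from track B (its 7th entry): 16.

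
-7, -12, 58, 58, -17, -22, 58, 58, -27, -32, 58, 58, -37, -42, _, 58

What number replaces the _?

Reading positions in blocks of 4 reveals the pattern AABB — 2 tracks woven together.
Subsequence A: -7, -12, -17, -22, -27, -32, -37, -42 — linear: a_n = -2 − 5·n.
Subsequence B: 58, 58, 58, 58, 58, 58, ?, 58 — the constant sequence 58.
Subsequence B's pattern makes the blank 58.

58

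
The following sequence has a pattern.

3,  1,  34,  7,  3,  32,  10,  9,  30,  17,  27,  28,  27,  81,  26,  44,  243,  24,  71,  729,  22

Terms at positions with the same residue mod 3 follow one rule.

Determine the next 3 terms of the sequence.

115, 2187, 20

Read the sequence 3 terms at a time; column i is its own pattern.
Subsequence A: 3, 7, 10, 17, 27, 44, 71 (a Fibonacci-like recurrence a_n = a_{n-1} + a_{n-2}).
Subsequence B: 1, 3, 9, 27, 81, 243, 729 (powers of 3).
Subsequence C: 34, 32, 30, 28, 26, 24, 22 (subtracting 2 each time).
Position 22 → subsequence A, term 8 = 115.
Term 23 comes from subsequence B (its 8th entry): 2187.
Term 24 comes from subsequence C (its 8th entry): 20.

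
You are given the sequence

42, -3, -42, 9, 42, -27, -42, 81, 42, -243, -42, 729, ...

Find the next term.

Odd-indexed and even-indexed terms follow separate rules.
Track A: 42, -42, 42, -42, 42, -42 — alternating ±42.
Track B: -3, 9, -27, 81, -243, 729 — geometric, ×-3 each step.
The 13th slot belongs to track A; its 7th term is 42.

42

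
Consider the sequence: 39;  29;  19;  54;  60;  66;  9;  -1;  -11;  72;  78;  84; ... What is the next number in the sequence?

-21

The slot pattern repeats as AAABBB (period 6), so there are 2 interleaved tracks.
Subsequence A: 39, 29, 19, 9, -1, -11 — arithmetic, step −10.
Subsequence B: 54, 60, 66, 72, 78, 84 — arithmetic, step +6.
Term 13 comes from subsequence A (its 7th entry): -21.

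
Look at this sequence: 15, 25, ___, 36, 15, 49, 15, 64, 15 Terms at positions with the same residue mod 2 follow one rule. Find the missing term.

Split by position mod 2 into 2 tracks.
Stream A is 15, ?, 15, 15, 15, which is always 15.
Stream B is 25, 36, 49, 64, which is the squares 5², 6², 7², ….
So the missing entry in stream A is 15.

15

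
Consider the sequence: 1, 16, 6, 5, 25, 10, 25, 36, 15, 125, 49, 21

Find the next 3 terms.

625, 64, 28

Split by position mod 3: positions 1, 4, 7, … form one track, and each other residue class forms its own.
Track A: 1, 5, 25, 125 (successive powers of 5).
Track B: 16, 25, 36, 49 (consecutive squares n² from n = 4).
Track C: 6, 10, 15, 21 (triangular numbers n(n+1)/2 for n = 3, 4, …).
Term 13 comes from track A (its 5th entry): 625.
Position 14 falls in track B as its term 5, giving 64.
Position 15 → track C, term 5 = 28.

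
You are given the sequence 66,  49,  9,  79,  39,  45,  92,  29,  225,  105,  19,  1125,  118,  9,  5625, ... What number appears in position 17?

Taking every 3rd term gives 3 separate tracks.
Track A: 66, 79, 92, 105, 118 — adding 13 each time.
Track B: 49, 39, 29, 19, 9 — arithmetic with common difference −10.
Track C: 9, 45, 225, 1125, 5625 — geometric with ratio 5.
Position 17 falls in track B as its term 6, giving -1.

-1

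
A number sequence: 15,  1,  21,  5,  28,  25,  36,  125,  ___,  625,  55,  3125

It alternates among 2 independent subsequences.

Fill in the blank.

The terms cycle through 2 interleaved subsequences.
Subsequence A: 15, 21, 28, 36, ?, 55 (triangular numbers starting at T_5).
Subsequence B: 1, 5, 25, 125, 625, 3125 (powers of 5).
Subsequence A's pattern makes the blank 45.

45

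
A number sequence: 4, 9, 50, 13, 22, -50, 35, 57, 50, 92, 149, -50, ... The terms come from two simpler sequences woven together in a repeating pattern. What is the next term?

Positions follow the repeating pattern AAB; grouping by letter gives 2 tracks.
Subsequence A: 4, 9, 13, 22, 35, 57, 92, 149 — a Fibonacci-like recurrence a_n = a_{n-1} + a_{n-2}.
Subsequence B: 50, -50, 50, -50 — alternating ±50.
Position 13 → subsequence A, term 9 = 241.

241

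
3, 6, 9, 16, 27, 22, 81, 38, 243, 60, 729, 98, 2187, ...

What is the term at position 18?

414

Positions 1, 3, 5, … form one subsequence and positions 2, 4, 6, … form another.
Subsequence A: 3, 9, 27, 81, 243, 729, 2187 (powers 3^1, 3^2, 3^3, …).
Subsequence B: 6, 16, 22, 38, 60, 98 (a Fibonacci-like recurrence a_n = a_{n-1} + a_{n-2}).
Term 18 comes from subsequence B (its 9th entry): 414.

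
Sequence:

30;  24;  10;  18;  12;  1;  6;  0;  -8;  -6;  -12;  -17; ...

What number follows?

Positions follow the repeating pattern AAB; grouping by letter gives 2 tracks.
Track A = 30, 24, 18, 12, 6, 0, -6, -12: arithmetic with common difference −6.
Track B = 10, 1, -8, -17: subtracting 9 each time.
The 13th slot belongs to track A; its 9th term is -18.

-18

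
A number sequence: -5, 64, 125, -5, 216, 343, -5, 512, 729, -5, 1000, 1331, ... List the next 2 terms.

-5, 1728

Positions follow the repeating pattern ABB; grouping by letter gives 2 tracks.
Stream A: -5, -5, -5, -5 (the constant sequence -5).
Stream B: 64, 125, 216, 343, 512, 729, 1000, 1331 (the cubes 4³, 5³, 6³, …).
The 13th slot belongs to stream A; its 5th term is -5.
Term 14 comes from stream B (its 9th entry): 1728.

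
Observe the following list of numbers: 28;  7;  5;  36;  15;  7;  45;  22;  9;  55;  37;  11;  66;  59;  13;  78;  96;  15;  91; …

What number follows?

Split by position mod 3: positions 1, 4, 7, … form one track, and each other residue class forms its own.
Stream A = 28, 36, 45, 55, 66, 78, 91: triangular numbers n(n+1)/2 for n = 7, 8, ….
Stream B = 7, 15, 22, 37, 59, 96: each term equals the sum of the previous two.
Stream C = 5, 7, 9, 11, 13, 15: adding 2 each time.
The 20th slot belongs to stream B; its 7th term is 155.

155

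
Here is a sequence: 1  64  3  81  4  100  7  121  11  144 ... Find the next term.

Odd-indexed and even-indexed terms follow separate rules.
Stream A = 1, 3, 4, 7, 11: a Fibonacci-like recurrence a_n = a_{n-1} + a_{n-2}.
Stream B = 64, 81, 100, 121, 144: the squares 8², 9², 10², ….
The 11th slot belongs to stream A; its 6th term is 18.

18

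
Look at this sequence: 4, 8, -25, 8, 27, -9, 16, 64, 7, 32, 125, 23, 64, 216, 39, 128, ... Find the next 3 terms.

343, 55, 256

Taking every 3rd term gives 3 separate tracks.
Track A: 4, 8, 16, 32, 64, 128. Powers 2^2, 2^3, 2^4, ….
Track B: 8, 27, 64, 125, 216. Consecutive cubes n³ from n = 2.
Track C: -25, -9, 7, 23, 39. Adding 16 each time.
Position 17 → track B, term 6 = 343.
Position 18 → track C, term 6 = 55.
The 19th slot belongs to track A; its 7th term is 256.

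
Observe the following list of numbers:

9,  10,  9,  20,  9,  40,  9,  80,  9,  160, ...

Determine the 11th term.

9

Positions 1, 3, 5, … form one subsequence and positions 2, 4, 6, … form another.
Stream A: 9, 9, 9, 9, 9 — always 9.
Stream B: 10, 20, 40, 80, 160 — a geometric progression (common ratio 2).
Term 11 comes from stream A (its 6th entry): 9.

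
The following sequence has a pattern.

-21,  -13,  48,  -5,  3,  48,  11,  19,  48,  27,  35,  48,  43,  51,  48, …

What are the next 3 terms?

The slot pattern repeats as AAB (period 3), so there are 2 interleaved tracks.
Subsequence A = -21, -13, -5, 3, 11, 19, 27, 35, 43, 51: adding 8 each time.
Subsequence B = 48, 48, 48, 48, 48: constant 48.
Term 16 comes from subsequence A (its 11th entry): 59.
Position 17 → subsequence A, term 12 = 67.
The 18th slot belongs to subsequence B; its 6th term is 48.

59, 67, 48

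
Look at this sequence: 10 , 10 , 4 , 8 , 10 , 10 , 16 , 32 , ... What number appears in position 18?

10

Reading positions in blocks of 4 reveals the pattern AABB — 2 tracks woven together.
Subsequence A = 10, 10, 10, 10: constant 10.
Subsequence B = 4, 8, 16, 32: successive powers of 2.
Position 18 → subsequence A, term 10 = 10.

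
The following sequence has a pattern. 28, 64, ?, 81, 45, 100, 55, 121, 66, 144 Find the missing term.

Odd-indexed and even-indexed terms follow separate rules.
Track A = 28, ?, 45, 55, 66: the triangular numbers T_7, T_8, ….
Track B = 64, 81, 100, 121, 144: the squares 8², 9², 10², ….
Track A's pattern makes the blank 36.

36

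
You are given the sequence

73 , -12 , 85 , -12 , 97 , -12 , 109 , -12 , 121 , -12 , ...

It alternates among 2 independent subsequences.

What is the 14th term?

Split by position mod 2 into 2 tracks.
Track A: 73, 85, 97, 109, 121 (adding 12 each time).
Track B: -12, -12, -12, -12, -12 (the constant sequence -12).
Position 14 falls in track B as its term 7, giving -12.

-12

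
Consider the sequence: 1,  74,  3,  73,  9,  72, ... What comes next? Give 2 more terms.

27, 71

Odd-indexed and even-indexed terms follow separate rules.
Track A: 1, 3, 9 — powers 3^0, 3^1, 3^2, ….
Track B: 74, 73, 72 — linear: a_n = 75 − n.
Term 7 comes from track A (its 4th entry): 27.
Term 8 comes from track B (its 4th entry): 71.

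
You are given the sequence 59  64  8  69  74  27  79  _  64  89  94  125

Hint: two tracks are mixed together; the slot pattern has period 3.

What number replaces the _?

84

The slot pattern repeats as AAB (period 3), so there are 2 interleaved tracks.
Track A = 59, 64, 69, 74, 79, ?, 89, 94: arithmetic, step +5.
Track B = 8, 27, 64, 125: the cubes 2³, 3³, 4³, ….
Filling track A at index 6 by its rule yields 84.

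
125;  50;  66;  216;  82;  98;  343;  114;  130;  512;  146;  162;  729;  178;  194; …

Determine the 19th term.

1331

Reading positions in blocks of 3 reveals the pattern ABB — 2 tracks woven together.
Subsequence A: 125, 216, 343, 512, 729 — the cubes 5³, 6³, 7³, ….
Subsequence B: 50, 66, 82, 98, 114, 130, 146, 162, 178, 194 — linear: a_n = 34 + 16·n.
Position 19 falls in subsequence A as its term 7, giving 1331.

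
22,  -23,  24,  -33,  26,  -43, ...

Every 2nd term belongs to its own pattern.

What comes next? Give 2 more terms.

28, -53

The terms cycle through 2 interleaved subsequences.
Track A is 22, 24, 26, which is arithmetic, step +2.
Track B is -23, -33, -43, which is linear: a_n = -13 − 10·n.
Position 7 falls in track A as its term 4, giving 28.
Position 8 → track B, term 4 = -53.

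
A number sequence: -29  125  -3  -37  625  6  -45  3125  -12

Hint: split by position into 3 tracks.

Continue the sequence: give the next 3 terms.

Taking every 3rd term gives 3 separate tracks.
Stream A: -29, -37, -45. Arithmetic with common difference −8.
Stream B: 125, 625, 3125. Powers of 5.
Stream C: -3, 6, -12. Geometric, ×-2 each step.
The 10th slot belongs to stream A; its 4th term is -53.
The 11th slot belongs to stream B; its 4th term is 15625.
Position 12 → stream C, term 4 = 24.

-53, 15625, 24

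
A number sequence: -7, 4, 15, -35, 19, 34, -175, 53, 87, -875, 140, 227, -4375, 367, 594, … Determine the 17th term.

961

The slot pattern repeats as ABB (period 3), so there are 2 interleaved tracks.
Track A: -7, -35, -175, -875, -4375. Geometric with ratio 5.
Track B: 4, 15, 19, 34, 53, 87, 140, 227, 367, 594. Each term equals the sum of the previous two.
Term 17 comes from track B (its 11th entry): 961.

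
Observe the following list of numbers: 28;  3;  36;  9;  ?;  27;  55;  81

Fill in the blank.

Positions 1, 3, 5, … form one subsequence and positions 2, 4, 6, … form another.
Track A: 28, 36, ?, 55. The triangular numbers T_7, T_8, ….
Track B: 3, 9, 27, 81. Powers of 3.
The gap is track A's term 3; the rule gives 45.

45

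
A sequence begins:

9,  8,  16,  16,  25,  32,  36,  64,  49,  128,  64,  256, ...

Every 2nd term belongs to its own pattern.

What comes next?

Odd-indexed and even-indexed terms follow separate rules.
Track A = 9, 16, 25, 36, 49, 64: the squares 3², 4², 5², ….
Track B = 8, 16, 32, 64, 128, 256: geometric with ratio 2.
Position 13 falls in track A as its term 7, giving 81.

81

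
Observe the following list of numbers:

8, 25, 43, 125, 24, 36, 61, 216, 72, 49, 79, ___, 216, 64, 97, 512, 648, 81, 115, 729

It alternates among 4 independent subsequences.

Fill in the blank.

Split by position mod 4: positions 1, 5, 9, … form one track, and each other residue class forms its own.
Stream A: 8, 24, 72, 216, 648. Multiplying by 3 each time.
Stream B: 25, 36, 49, 64, 81. The squares 5², 6², 7², ….
Stream C: 43, 61, 79, 97, 115. Linear: a_n = 25 + 18·n.
Stream D: 125, 216, ?, 512, 729. The cubes 5³, 6³, 7³, ….
Filling stream D at index 3 by its rule yields 343.

343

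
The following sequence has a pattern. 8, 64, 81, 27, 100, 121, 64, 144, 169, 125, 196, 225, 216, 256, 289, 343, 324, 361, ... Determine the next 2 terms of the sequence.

The slot pattern repeats as ABB (period 3), so there are 2 interleaved tracks.
Track A is 8, 27, 64, 125, 216, 343, which is consecutive cubes n³ from n = 2.
Track B is 64, 81, 100, 121, 144, 169, 196, 225, 256, 289, 324, 361, which is consecutive squares n² from n = 8.
Position 19 → track A, term 7 = 512.
The 20th slot belongs to track B; its 13th term is 400.

512, 400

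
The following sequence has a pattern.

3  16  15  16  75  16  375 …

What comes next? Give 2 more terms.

Positions 1, 3, 5, … form one subsequence and positions 2, 4, 6, … form another.
Stream A: 3, 15, 75, 375 — geometric, ×5 each step.
Stream B: 16, 16, 16 — the constant sequence 16.
Term 8 comes from stream B (its 4th entry): 16.
Term 9 comes from stream A (its 5th entry): 1875.

16, 1875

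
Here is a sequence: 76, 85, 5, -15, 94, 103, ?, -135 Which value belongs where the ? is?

Reading positions in blocks of 4 reveals the pattern AABB — 2 tracks woven together.
Track A: 76, 85, 94, 103. Arithmetic with common difference +9.
Track B: 5, -15, ?, -135. A geometric progression (common ratio -3).
So the missing entry in track B is 45.

45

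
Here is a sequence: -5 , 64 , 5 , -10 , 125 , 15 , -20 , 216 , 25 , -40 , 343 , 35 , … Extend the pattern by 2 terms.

-80, 512

Read the sequence 3 terms at a time; column i is its own pattern.
Track A is -5, -10, -20, -40, which is multiplying by 2 each time.
Track B is 64, 125, 216, 343, which is perfect cubes starting at 4³.
Track C is 5, 15, 25, 35, which is linear: a_n = -5 + 10·n.
The 13th slot belongs to track A; its 5th term is -80.
Position 14 → track B, term 5 = 512.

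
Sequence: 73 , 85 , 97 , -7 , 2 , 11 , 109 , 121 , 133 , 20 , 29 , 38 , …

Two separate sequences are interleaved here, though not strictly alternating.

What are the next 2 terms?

145, 157

Reading positions in blocks of 6 reveals the pattern AAABBB — 2 tracks woven together.
Stream A: 73, 85, 97, 109, 121, 133 — adding 12 each time.
Stream B: -7, 2, 11, 20, 29, 38 — arithmetic with common difference +9.
Position 13 falls in stream A as its term 7, giving 145.
Position 14 → stream A, term 8 = 157.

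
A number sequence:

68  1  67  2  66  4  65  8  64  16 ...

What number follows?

63

Odd-indexed and even-indexed terms follow separate rules.
Track A: 68, 67, 66, 65, 64 — linear: a_n = 69 − n.
Track B: 1, 2, 4, 8, 16 — powers 2^0, 2^1, 2^2, ….
The 11th slot belongs to track A; its 6th term is 63.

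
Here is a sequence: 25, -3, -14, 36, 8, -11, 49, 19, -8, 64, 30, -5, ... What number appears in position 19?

Split by position mod 3 into 3 tracks.
Subsequence A: 25, 36, 49, 64 (the squares 5², 6², 7², …).
Subsequence B: -3, 8, 19, 30 (linear: a_n = -14 + 11·n).
Subsequence C: -14, -11, -8, -5 (linear: a_n = -17 + 3·n).
Position 19 → subsequence A, term 7 = 121.

121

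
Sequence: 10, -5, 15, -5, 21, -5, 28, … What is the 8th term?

Split by position mod 2 into 2 tracks.
Track A: 10, 15, 21, 28 — triangular numbers n(n+1)/2 for n = 4, 5, ….
Track B: -5, -5, -5 — always -5.
Term 8 comes from track B (its 4th entry): -5.

-5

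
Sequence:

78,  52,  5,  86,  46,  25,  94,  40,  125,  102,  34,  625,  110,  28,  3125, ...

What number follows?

118

Split by position mod 3 into 3 tracks.
Track A = 78, 86, 94, 102, 110: adding 8 each time.
Track B = 52, 46, 40, 34, 28: subtracting 6 each time.
Track C = 5, 25, 125, 625, 3125: powers 5^1, 5^2, 5^3, ….
Term 16 comes from track A (its 6th entry): 118.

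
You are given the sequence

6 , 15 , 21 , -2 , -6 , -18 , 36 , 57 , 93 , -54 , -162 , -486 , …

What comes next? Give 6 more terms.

Positions follow the repeating pattern AAABBB; grouping by letter gives 2 tracks.
Stream A: 6, 15, 21, 36, 57, 93 — each term equals the sum of the previous two.
Stream B: -2, -6, -18, -54, -162, -486 — geometric, ×3 each step.
Position 13 → stream A, term 7 = 150.
Position 14 → stream A, term 8 = 243.
The 15th slot belongs to stream A; its 9th term is 393.
Position 16 falls in stream B as its term 7, giving -1458.
Position 17 → stream B, term 8 = -4374.
Term 18 comes from stream B (its 9th entry): -13122.

150, 243, 393, -1458, -4374, -13122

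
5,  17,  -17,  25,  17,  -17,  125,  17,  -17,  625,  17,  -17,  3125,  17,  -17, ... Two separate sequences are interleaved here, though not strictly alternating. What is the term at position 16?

15625

Positions follow the repeating pattern ABB; grouping by letter gives 2 tracks.
Track A is 5, 25, 125, 625, 3125, which is successive powers of 5.
Track B is 17, -17, 17, -17, 17, -17, 17, -17, 17, -17, which is alternating ±17.
The 16th slot belongs to track A; its 6th term is 15625.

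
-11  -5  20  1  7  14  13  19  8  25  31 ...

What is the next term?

The slot pattern repeats as AAB (period 3), so there are 2 interleaved tracks.
Track A: -11, -5, 1, 7, 13, 19, 25, 31. Adding 6 each time.
Track B: 20, 14, 8. Subtracting 6 each time.
Position 12 → track B, term 4 = 2.

2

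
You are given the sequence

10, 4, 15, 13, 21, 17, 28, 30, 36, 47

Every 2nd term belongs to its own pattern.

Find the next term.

45

The terms cycle through 2 interleaved subsequences.
Subsequence A: 10, 15, 21, 28, 36. The triangular numbers T_4, T_5, ….
Subsequence B: 4, 13, 17, 30, 47. A Fibonacci-like recurrence a_n = a_{n-1} + a_{n-2}.
Position 11 → subsequence A, term 6 = 45.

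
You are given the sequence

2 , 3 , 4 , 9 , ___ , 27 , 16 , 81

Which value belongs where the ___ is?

8

The terms cycle through 2 interleaved subsequences.
Subsequence A = 2, 4, ?, 16: powers 2^1, 2^2, 2^3, ….
Subsequence B = 3, 9, 27, 81: geometric with ratio 3.
So the missing entry in subsequence A is 8.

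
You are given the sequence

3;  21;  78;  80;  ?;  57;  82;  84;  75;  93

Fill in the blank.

39

The slot pattern repeats as AABB (period 4), so there are 2 interleaved tracks.
Stream A: 3, 21, ?, 57, 75, 93 (arithmetic with common difference +18).
Stream B: 78, 80, 82, 84 (linear: a_n = 76 + 2·n).
Stream A's pattern makes the blank 39.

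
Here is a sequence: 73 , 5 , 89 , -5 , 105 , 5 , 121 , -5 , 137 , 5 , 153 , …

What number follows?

-5

The terms cycle through 2 interleaved subsequences.
Track A is 73, 89, 105, 121, 137, 153, which is arithmetic with common difference +16.
Track B is 5, -5, 5, -5, 5, which is alternating ±5.
Position 12 → track B, term 6 = -5.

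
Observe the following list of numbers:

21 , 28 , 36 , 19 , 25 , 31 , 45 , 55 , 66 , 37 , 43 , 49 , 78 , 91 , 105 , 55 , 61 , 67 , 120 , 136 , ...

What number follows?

153

Positions follow the repeating pattern AAABBB; grouping by letter gives 2 tracks.
Stream A: 21, 28, 36, 45, 55, 66, 78, 91, 105, 120, 136 (the triangular numbers T_6, T_7, …).
Stream B: 19, 25, 31, 37, 43, 49, 55, 61, 67 (adding 6 each time).
Position 21 → stream A, term 12 = 153.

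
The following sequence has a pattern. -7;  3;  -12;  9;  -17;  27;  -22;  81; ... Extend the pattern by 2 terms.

Split by position mod 2 into 2 tracks.
Subsequence A: -7, -12, -17, -22 (subtracting 5 each time).
Subsequence B: 3, 9, 27, 81 (powers of 3).
Position 9 falls in subsequence A as its term 5, giving -27.
Term 10 comes from subsequence B (its 5th entry): 243.

-27, 243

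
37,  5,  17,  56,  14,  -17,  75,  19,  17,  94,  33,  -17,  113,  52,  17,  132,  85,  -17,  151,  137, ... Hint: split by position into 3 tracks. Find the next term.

The terms cycle through 3 interleaved subsequences.
Track A: 37, 56, 75, 94, 113, 132, 151 (adding 19 each time).
Track B: 5, 14, 19, 33, 52, 85, 137 (a Fibonacci-like recurrence a_n = a_{n-1} + a_{n-2}).
Track C: 17, -17, 17, -17, 17, -17 (oscillating between 17 and -17).
Position 21 falls in track C as its term 7, giving 17.

17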